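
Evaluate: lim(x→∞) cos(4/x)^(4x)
This is an exponential indeterminate form.

For exponential indeterminate forms, take the natural log:
  Let L = lim(x→∞) cos(4/x)^(4x)
  Then ln(L) = lim(x→∞) [exponent × ln(base)]
  Evaluate using L'Hôpital or standard limits, then exponentiate.
  L = 1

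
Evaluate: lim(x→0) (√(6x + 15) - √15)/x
This is a standard limit.

Factor or rationalize the expression:
  lim(x→0) (√(6x + 15) - √15)/x = sqrt(15)/5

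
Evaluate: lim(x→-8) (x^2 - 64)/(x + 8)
This is a standard limit.

Factor or rationalize the expression:
  lim(x→-8) (x^2 - 64)/(x + 8) = -16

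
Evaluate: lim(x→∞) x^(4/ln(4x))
This is an exponential indeterminate form.

For exponential indeterminate forms, take the natural log:
  Let L = lim(x→∞) x^(4/ln(4x))
  Then ln(L) = lim(x→∞) [exponent × ln(base)]
  Evaluate using L'Hôpital or standard limits, then exponentiate.
  L = e^(4)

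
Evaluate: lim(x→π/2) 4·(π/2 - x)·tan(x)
This is a 0·∞ indeterminate form.

Rewrite 0·∞ as a quotient (0/0 or ∞/∞ form), then apply L'Hôpital's rule:
  lim(x→π/2) 4·(π/2 - x)·tan(x) = 4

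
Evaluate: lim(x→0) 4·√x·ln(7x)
This is a 0·∞ indeterminate form.

Rewrite 0·∞ as a quotient (0/0 or ∞/∞ form), then apply L'Hôpital's rule:
  lim(x→0) 4·√x·ln(7x) = 0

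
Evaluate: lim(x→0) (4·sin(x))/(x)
This is a 0/0 indeterminate form.

Apply L'Hôpital's rule: differentiate numerator and denominator separately.
  f(x) = 4·sin(x)   ⇒   f'(x) = 4·cos(x)
  g(x) = x   ⇒   g'(x) = 1
  lim(x→0) f'(x)/g'(x) = lim(x→0) (4·cos(x))/(1)
  = 4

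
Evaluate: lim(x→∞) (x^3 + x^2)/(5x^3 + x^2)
This is an ∞/∞ indeterminate form.

Apply L'Hôpital's rule: differentiate numerator and denominator separately.
  f(x) = x^3 + x^2   ⇒   f'(x) = 3·x^2 + 2·x
  g(x) = 5·x^3 + x^2   ⇒   g'(x) = 15·x^2 + 2·x
  lim(x→∞) f'(x)/g'(x) = lim(x→∞) (3·x^2 + 2·x)/(15·x^2 + 2·x)
  = 1/5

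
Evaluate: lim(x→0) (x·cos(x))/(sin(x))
This is a 0/0 indeterminate form.

Apply L'Hôpital's rule: differentiate numerator and denominator separately.
  f(x) = x·cos(x)   ⇒   f'(x) = -x·sin(x) + cos(x)
  g(x) = sin(x)   ⇒   g'(x) = cos(x)
  lim(x→0) f'(x)/g'(x) = lim(x→0) (-x·sin(x) + cos(x))/(cos(x))
  = 1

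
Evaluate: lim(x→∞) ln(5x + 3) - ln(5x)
This is an ∞-∞ indeterminate form.

Combine fractions or rationalize to convert ∞-∞ to 0/0 form:
  lim(x→∞) ln(5x + 3) - ln(5x) = 0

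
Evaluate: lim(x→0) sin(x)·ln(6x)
This is a 0·∞ indeterminate form.

Rewrite 0·∞ as a quotient (0/0 or ∞/∞ form), then apply L'Hôpital's rule:
  lim(x→0) sin(x)·ln(6x) = 0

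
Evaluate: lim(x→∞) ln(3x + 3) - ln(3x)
This is an ∞-∞ indeterminate form.

Combine fractions or rationalize to convert ∞-∞ to 0/0 form:
  lim(x→∞) ln(3x + 3) - ln(3x) = 0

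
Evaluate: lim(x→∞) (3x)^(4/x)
This is an exponential indeterminate form.

For exponential indeterminate forms, take the natural log:
  Let L = lim(x→∞) (3x)^(4/x)
  Then ln(L) = lim(x→∞) [exponent × ln(base)]
  Evaluate using L'Hôpital or standard limits, then exponentiate.
  L = 1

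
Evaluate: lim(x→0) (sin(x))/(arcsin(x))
This is a 0/0 indeterminate form.

Apply L'Hôpital's rule: differentiate numerator and denominator separately.
  f(x) = sin(x)   ⇒   f'(x) = cos(x)
  g(x) = asin(x)   ⇒   g'(x) = 1/sqrt(1 - x^2)
  lim(x→0) f'(x)/g'(x) = lim(x→0) (cos(x))/(1/sqrt(1 - x^2))
  = 1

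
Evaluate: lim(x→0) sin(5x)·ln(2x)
This is a 0·∞ indeterminate form.

Rewrite 0·∞ as a quotient (0/0 or ∞/∞ form), then apply L'Hôpital's rule:
  lim(x→0) sin(5x)·ln(2x) = 0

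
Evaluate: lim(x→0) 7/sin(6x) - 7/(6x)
This is an ∞-∞ indeterminate form.

Combine fractions or rationalize to convert ∞-∞ to 0/0 form:
  lim(x→0) 7/sin(6x) - 7/(6x) = 0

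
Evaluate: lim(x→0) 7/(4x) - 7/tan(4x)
This is an ∞-∞ indeterminate form.

Combine fractions or rationalize to convert ∞-∞ to 0/0 form:
  lim(x→0) 7/(4x) - 7/tan(4x) = 0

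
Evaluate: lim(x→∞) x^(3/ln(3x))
This is an exponential indeterminate form.

For exponential indeterminate forms, take the natural log:
  Let L = lim(x→∞) x^(3/ln(3x))
  Then ln(L) = lim(x→∞) [exponent × ln(base)]
  Evaluate using L'Hôpital or standard limits, then exponentiate.
  L = e^(3)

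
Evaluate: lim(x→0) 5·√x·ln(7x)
This is a 0·∞ indeterminate form.

Rewrite 0·∞ as a quotient (0/0 or ∞/∞ form), then apply L'Hôpital's rule:
  lim(x→0) 5·√x·ln(7x) = 0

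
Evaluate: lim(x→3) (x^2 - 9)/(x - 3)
This is a standard limit.

Factor or rationalize the expression:
  lim(x→3) (x^2 - 9)/(x - 3) = 6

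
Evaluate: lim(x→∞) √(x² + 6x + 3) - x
This is an ∞-∞ indeterminate form.

Combine fractions or rationalize to convert ∞-∞ to 0/0 form:
  lim(x→∞) √(x² + 6x + 3) - x = 3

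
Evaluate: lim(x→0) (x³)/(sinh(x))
This is a 0/0 indeterminate form.

Apply L'Hôpital's rule: differentiate numerator and denominator separately.
  f(x) = x^3   ⇒   f'(x) = 3·x^2
  g(x) = sinh(x)   ⇒   g'(x) = cosh(x)
  lim(x→0) f'(x)/g'(x) = lim(x→0) (3·x^2)/(cosh(x))
  = 0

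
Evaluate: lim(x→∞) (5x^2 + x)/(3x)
This is an ∞/∞ indeterminate form.

Apply L'Hôpital's rule: differentiate numerator and denominator separately.
  f(x) = 5·x^2 + x   ⇒   f'(x) = 10·x + 1
  g(x) = 3·x   ⇒   g'(x) = 3
  lim(x→∞) f'(x)/g'(x) = lim(x→∞) (10·x + 1)/(3)
  = ∞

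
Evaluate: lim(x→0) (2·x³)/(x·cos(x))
This is a 0/0 indeterminate form.

Apply L'Hôpital's rule: differentiate numerator and denominator separately.
  f(x) = 2·x^3   ⇒   f'(x) = 6·x^2
  g(x) = x·cos(x)   ⇒   g'(x) = -x·sin(x) + cos(x)
  lim(x→0) f'(x)/g'(x) = lim(x→0) (6·x^2)/(-x·sin(x) + cos(x))
  = 0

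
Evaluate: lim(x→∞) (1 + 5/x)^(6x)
This is an exponential indeterminate form.

For exponential indeterminate forms, take the natural log:
  Let L = lim(x→∞) (1 + 5/x)^(6x)
  Then ln(L) = lim(x→∞) [exponent × ln(base)]
  Evaluate using L'Hôpital or standard limits, then exponentiate.
  L = e^(30)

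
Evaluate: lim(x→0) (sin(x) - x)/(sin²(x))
This is a 0/0 indeterminate form.

Apply L'Hôpital's rule: differentiate numerator and denominator separately.
  f(x) = -x + sin(x)   ⇒   f'(x) = cos(x) - 1
  g(x) = sin(x)^2   ⇒   g'(x) = 2·sin(x)·cos(x)
  lim(x→0) f'(x)/g'(x) = lim(x→0) (cos(x) - 1)/(2·sin(x)·cos(x))
  = 0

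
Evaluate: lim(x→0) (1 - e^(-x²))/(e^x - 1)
This is a 0/0 indeterminate form.

Apply L'Hôpital's rule: differentiate numerator and denominator separately.
  f(x) = 1 - e^(-x^2)   ⇒   f'(x) = 2·x·e^(-x^2)
  g(x) = e^(x) - 1   ⇒   g'(x) = e^(x)
  lim(x→0) f'(x)/g'(x) = lim(x→0) (2·x·e^(-x^2))/(e^(x))
  = 0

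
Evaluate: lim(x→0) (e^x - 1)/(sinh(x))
This is a 0/0 indeterminate form.

Apply L'Hôpital's rule: differentiate numerator and denominator separately.
  f(x) = e^(x) - 1   ⇒   f'(x) = e^(x)
  g(x) = sinh(x)   ⇒   g'(x) = cosh(x)
  lim(x→0) f'(x)/g'(x) = lim(x→0) (e^(x))/(cosh(x))
  = 1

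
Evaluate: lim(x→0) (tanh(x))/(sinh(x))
This is a 0/0 indeterminate form.

Apply L'Hôpital's rule: differentiate numerator and denominator separately.
  f(x) = tanh(x)   ⇒   f'(x) = 1 - tanh(x)^2
  g(x) = sinh(x)   ⇒   g'(x) = cosh(x)
  lim(x→0) f'(x)/g'(x) = lim(x→0) (1 - tanh(x)^2)/(cosh(x))
  = 1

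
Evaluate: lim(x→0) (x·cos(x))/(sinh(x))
This is a 0/0 indeterminate form.

Apply L'Hôpital's rule: differentiate numerator and denominator separately.
  f(x) = x·cos(x)   ⇒   f'(x) = -x·sin(x) + cos(x)
  g(x) = sinh(x)   ⇒   g'(x) = cosh(x)
  lim(x→0) f'(x)/g'(x) = lim(x→0) (-x·sin(x) + cos(x))/(cosh(x))
  = 1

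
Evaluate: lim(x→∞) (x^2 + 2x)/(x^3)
This is an ∞/∞ indeterminate form.

Apply L'Hôpital's rule: differentiate numerator and denominator separately.
  f(x) = x^2 + 2·x   ⇒   f'(x) = 2·x + 2
  g(x) = x^3   ⇒   g'(x) = 3·x^2
  lim(x→∞) f'(x)/g'(x) = lim(x→∞) (2·x + 2)/(3·x^2)
  = 0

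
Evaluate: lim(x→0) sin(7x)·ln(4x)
This is a 0·∞ indeterminate form.

Rewrite 0·∞ as a quotient (0/0 or ∞/∞ form), then apply L'Hôpital's rule:
  lim(x→0) sin(7x)·ln(4x) = 0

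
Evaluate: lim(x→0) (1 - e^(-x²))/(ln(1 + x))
This is a 0/0 indeterminate form.

Apply L'Hôpital's rule: differentiate numerator and denominator separately.
  f(x) = 1 - e^(-x^2)   ⇒   f'(x) = 2·x·e^(-x^2)
  g(x) = ln(x + 1)   ⇒   g'(x) = 1/(x + 1)
  lim(x→0) f'(x)/g'(x) = lim(x→0) (2·x·e^(-x^2))/(1/(x + 1))
  = 0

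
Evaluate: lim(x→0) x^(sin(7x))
This is an exponential indeterminate form.

For exponential indeterminate forms, take the natural log:
  Let L = lim(x→0) x^(sin(7x))
  Then ln(L) = lim(x→0) [exponent × ln(base)]
  Evaluate using L'Hôpital or standard limits, then exponentiate.
  L = 1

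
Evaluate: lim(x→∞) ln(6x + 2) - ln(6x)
This is an ∞-∞ indeterminate form.

Combine fractions or rationalize to convert ∞-∞ to 0/0 form:
  lim(x→∞) ln(6x + 2) - ln(6x) = 0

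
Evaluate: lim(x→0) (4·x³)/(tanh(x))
This is a 0/0 indeterminate form.

Apply L'Hôpital's rule: differentiate numerator and denominator separately.
  f(x) = 4·x^3   ⇒   f'(x) = 12·x^2
  g(x) = tanh(x)   ⇒   g'(x) = 1 - tanh(x)^2
  lim(x→0) f'(x)/g'(x) = lim(x→0) (12·x^2)/(1 - tanh(x)^2)
  = 0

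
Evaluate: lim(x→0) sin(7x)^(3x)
This is an exponential indeterminate form.

For exponential indeterminate forms, take the natural log:
  Let L = lim(x→0) sin(7x)^(3x)
  Then ln(L) = lim(x→0) [exponent × ln(base)]
  Evaluate using L'Hôpital or standard limits, then exponentiate.
  L = 1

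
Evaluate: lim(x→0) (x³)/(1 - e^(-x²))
This is a 0/0 indeterminate form.

Apply L'Hôpital's rule: differentiate numerator and denominator separately.
  f(x) = x^3   ⇒   f'(x) = 3·x^2
  g(x) = 1 - e^(-x^2)   ⇒   g'(x) = 2·x·e^(-x^2)
  lim(x→0) f'(x)/g'(x) = lim(x→0) (3·x^2)/(2·x·e^(-x^2))
  = 0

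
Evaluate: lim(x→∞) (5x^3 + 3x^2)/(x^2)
This is an ∞/∞ indeterminate form.

Apply L'Hôpital's rule: differentiate numerator and denominator separately.
  f(x) = 5·x^3 + 3·x^2   ⇒   f'(x) = 15·x^2 + 6·x
  g(x) = x^2   ⇒   g'(x) = 2·x
  lim(x→∞) f'(x)/g'(x) = lim(x→∞) (15·x^2 + 6·x)/(2·x)
  = ∞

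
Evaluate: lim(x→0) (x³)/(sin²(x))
This is a 0/0 indeterminate form.

Apply L'Hôpital's rule: differentiate numerator and denominator separately.
  f(x) = x^3   ⇒   f'(x) = 3·x^2
  g(x) = sin(x)^2   ⇒   g'(x) = 2·sin(x)·cos(x)
  lim(x→0) f'(x)/g'(x) = lim(x→0) (3·x^2)/(2·sin(x)·cos(x))
  = 0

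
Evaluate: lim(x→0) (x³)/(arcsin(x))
This is a 0/0 indeterminate form.

Apply L'Hôpital's rule: differentiate numerator and denominator separately.
  f(x) = x^3   ⇒   f'(x) = 3·x^2
  g(x) = asin(x)   ⇒   g'(x) = 1/sqrt(1 - x^2)
  lim(x→0) f'(x)/g'(x) = lim(x→0) (3·x^2)/(1/sqrt(1 - x^2))
  = 0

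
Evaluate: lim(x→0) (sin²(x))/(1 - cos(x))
This is a 0/0 indeterminate form.

Apply L'Hôpital's rule: differentiate numerator and denominator separately.
  f(x) = sin(x)^2   ⇒   f'(x) = 2·sin(x)·cos(x)
  g(x) = 1 - cos(x)   ⇒   g'(x) = sin(x)
  lim(x→0) f'(x)/g'(x) = lim(x→0) (2·sin(x)·cos(x))/(sin(x))
  = 2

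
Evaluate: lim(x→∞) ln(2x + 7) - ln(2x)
This is an ∞-∞ indeterminate form.

Combine fractions or rationalize to convert ∞-∞ to 0/0 form:
  lim(x→∞) ln(2x + 7) - ln(2x) = 0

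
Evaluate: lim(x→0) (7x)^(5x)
This is an exponential indeterminate form.

For exponential indeterminate forms, take the natural log:
  Let L = lim(x→0) (7x)^(5x)
  Then ln(L) = lim(x→0) [exponent × ln(base)]
  Evaluate using L'Hôpital or standard limits, then exponentiate.
  L = 1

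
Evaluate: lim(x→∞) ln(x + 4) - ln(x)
This is an ∞-∞ indeterminate form.

Combine fractions or rationalize to convert ∞-∞ to 0/0 form:
  lim(x→∞) ln(x + 4) - ln(x) = 0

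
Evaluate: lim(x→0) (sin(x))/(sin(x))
This is a 0/0 indeterminate form.

Apply L'Hôpital's rule: differentiate numerator and denominator separately.
  f(x) = sin(x)   ⇒   f'(x) = cos(x)
  g(x) = sin(x)   ⇒   g'(x) = cos(x)
  lim(x→0) f'(x)/g'(x) = lim(x→0) (cos(x))/(cos(x))
  = 1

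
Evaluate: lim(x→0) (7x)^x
This is an exponential indeterminate form.

For exponential indeterminate forms, take the natural log:
  Let L = lim(x→0) (7x)^x
  Then ln(L) = lim(x→0) [exponent × ln(base)]
  Evaluate using L'Hôpital or standard limits, then exponentiate.
  L = 1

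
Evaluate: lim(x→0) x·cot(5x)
This is a 0·∞ indeterminate form.

Rewrite 0·∞ as a quotient (0/0 or ∞/∞ form), then apply L'Hôpital's rule:
  lim(x→0) x·cot(5x) = 1/5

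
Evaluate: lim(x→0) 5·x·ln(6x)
This is a 0·∞ indeterminate form.

Rewrite 0·∞ as a quotient (0/0 or ∞/∞ form), then apply L'Hôpital's rule:
  lim(x→0) 5·x·ln(6x) = 0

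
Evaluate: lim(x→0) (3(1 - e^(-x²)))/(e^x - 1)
This is a 0/0 indeterminate form.

Apply L'Hôpital's rule: differentiate numerator and denominator separately.
  f(x) = 3 - 3·e^(-x^2)   ⇒   f'(x) = 6·x·e^(-x^2)
  g(x) = e^(x) - 1   ⇒   g'(x) = e^(x)
  lim(x→0) f'(x)/g'(x) = lim(x→0) (6·x·e^(-x^2))/(e^(x))
  = 0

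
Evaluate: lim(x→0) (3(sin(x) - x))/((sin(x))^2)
This is a 0/0 indeterminate form.

Apply L'Hôpital's rule: differentiate numerator and denominator separately.
  f(x) = -3·x + 3·sin(x)   ⇒   f'(x) = 3·cos(x) - 3
  g(x) = sin(x)^2   ⇒   g'(x) = 2·sin(x)·cos(x)
  lim(x→0) f'(x)/g'(x) = lim(x→0) (3·cos(x) - 3)/(2·sin(x)·cos(x))
  = 0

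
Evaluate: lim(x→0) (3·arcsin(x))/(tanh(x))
This is a 0/0 indeterminate form.

Apply L'Hôpital's rule: differentiate numerator and denominator separately.
  f(x) = 3·asin(x)   ⇒   f'(x) = 3/sqrt(1 - x^2)
  g(x) = tanh(x)   ⇒   g'(x) = 1 - tanh(x)^2
  lim(x→0) f'(x)/g'(x) = lim(x→0) (3/sqrt(1 - x^2))/(1 - tanh(x)^2)
  = 3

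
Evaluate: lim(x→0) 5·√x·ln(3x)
This is a 0·∞ indeterminate form.

Rewrite 0·∞ as a quotient (0/0 or ∞/∞ form), then apply L'Hôpital's rule:
  lim(x→0) 5·√x·ln(3x) = 0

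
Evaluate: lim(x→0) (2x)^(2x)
This is an exponential indeterminate form.

For exponential indeterminate forms, take the natural log:
  Let L = lim(x→0) (2x)^(2x)
  Then ln(L) = lim(x→0) [exponent × ln(base)]
  Evaluate using L'Hôpital or standard limits, then exponentiate.
  L = 1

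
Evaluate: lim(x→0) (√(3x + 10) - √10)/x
This is a standard limit.

Factor or rationalize the expression:
  lim(x→0) (√(3x + 10) - √10)/x = 3·sqrt(10)/20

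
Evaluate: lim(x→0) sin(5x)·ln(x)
This is a 0·∞ indeterminate form.

Rewrite 0·∞ as a quotient (0/0 or ∞/∞ form), then apply L'Hôpital's rule:
  lim(x→0) sin(5x)·ln(x) = 0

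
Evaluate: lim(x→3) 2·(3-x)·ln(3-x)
This is a 0·∞ indeterminate form.

Rewrite 0·∞ as a quotient (0/0 or ∞/∞ form), then apply L'Hôpital's rule:
  lim(x→3) 2·(3-x)·ln(3-x) = 0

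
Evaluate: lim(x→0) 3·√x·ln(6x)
This is a 0·∞ indeterminate form.

Rewrite 0·∞ as a quotient (0/0 or ∞/∞ form), then apply L'Hôpital's rule:
  lim(x→0) 3·√x·ln(6x) = 0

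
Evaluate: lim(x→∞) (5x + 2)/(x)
This is an ∞/∞ indeterminate form.

Apply L'Hôpital's rule: differentiate numerator and denominator separately.
  f(x) = 5·x + 2   ⇒   f'(x) = 5
  g(x) = x   ⇒   g'(x) = 1
  lim(x→∞) f'(x)/g'(x) = lim(x→∞) (5)/(1)
  = 5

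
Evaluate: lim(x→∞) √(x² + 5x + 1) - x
This is an ∞-∞ indeterminate form.

Combine fractions or rationalize to convert ∞-∞ to 0/0 form:
  lim(x→∞) √(x² + 5x + 1) - x = 5/2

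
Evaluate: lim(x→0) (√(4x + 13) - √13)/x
This is a standard limit.

Factor or rationalize the expression:
  lim(x→0) (√(4x + 13) - √13)/x = 2·sqrt(13)/13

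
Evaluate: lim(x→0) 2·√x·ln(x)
This is a 0·∞ indeterminate form.

Rewrite 0·∞ as a quotient (0/0 or ∞/∞ form), then apply L'Hôpital's rule:
  lim(x→0) 2·√x·ln(x) = 0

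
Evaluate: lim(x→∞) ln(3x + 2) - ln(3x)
This is an ∞-∞ indeterminate form.

Combine fractions or rationalize to convert ∞-∞ to 0/0 form:
  lim(x→∞) ln(3x + 2) - ln(3x) = 0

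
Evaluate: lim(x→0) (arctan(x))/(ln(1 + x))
This is a 0/0 indeterminate form.

Apply L'Hôpital's rule: differentiate numerator and denominator separately.
  f(x) = atan(x)   ⇒   f'(x) = 1/(x^2 + 1)
  g(x) = ln(x + 1)   ⇒   g'(x) = 1/(x + 1)
  lim(x→0) f'(x)/g'(x) = lim(x→0) (1/(x^2 + 1))/(1/(x + 1))
  = 1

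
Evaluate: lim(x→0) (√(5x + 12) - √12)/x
This is a standard limit.

Factor or rationalize the expression:
  lim(x→0) (√(5x + 12) - √12)/x = 5·sqrt(3)/12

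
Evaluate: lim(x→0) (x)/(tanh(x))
This is a 0/0 indeterminate form.

Apply L'Hôpital's rule: differentiate numerator and denominator separately.
  f(x) = x   ⇒   f'(x) = 1
  g(x) = tanh(x)   ⇒   g'(x) = 1 - tanh(x)^2
  lim(x→0) f'(x)/g'(x) = lim(x→0) (1)/(1 - tanh(x)^2)
  = 1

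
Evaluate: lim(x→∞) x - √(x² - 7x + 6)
This is an ∞-∞ indeterminate form.

Combine fractions or rationalize to convert ∞-∞ to 0/0 form:
  lim(x→∞) x - √(x² - 7x + 6) = 7/2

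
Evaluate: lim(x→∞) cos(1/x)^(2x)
This is an exponential indeterminate form.

For exponential indeterminate forms, take the natural log:
  Let L = lim(x→∞) cos(1/x)^(2x)
  Then ln(L) = lim(x→∞) [exponent × ln(base)]
  Evaluate using L'Hôpital or standard limits, then exponentiate.
  L = 1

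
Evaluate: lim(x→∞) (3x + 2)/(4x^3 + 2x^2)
This is an ∞/∞ indeterminate form.

Apply L'Hôpital's rule: differentiate numerator and denominator separately.
  f(x) = 3·x + 2   ⇒   f'(x) = 3
  g(x) = 4·x^3 + 2·x^2   ⇒   g'(x) = 12·x^2 + 4·x
  lim(x→∞) f'(x)/g'(x) = lim(x→∞) (3)/(12·x^2 + 4·x)
  = 0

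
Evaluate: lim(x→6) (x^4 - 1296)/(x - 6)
This is a standard limit.

Factor or rationalize the expression:
  lim(x→6) (x^4 - 1296)/(x - 6) = 864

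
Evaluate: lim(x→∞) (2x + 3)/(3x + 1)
This is an ∞/∞ indeterminate form.

Apply L'Hôpital's rule: differentiate numerator and denominator separately.
  f(x) = 2·x + 3   ⇒   f'(x) = 2
  g(x) = 3·x + 1   ⇒   g'(x) = 3
  lim(x→∞) f'(x)/g'(x) = lim(x→∞) (2)/(3)
  = 2/3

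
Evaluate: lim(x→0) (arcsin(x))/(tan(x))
This is a 0/0 indeterminate form.

Apply L'Hôpital's rule: differentiate numerator and denominator separately.
  f(x) = asin(x)   ⇒   f'(x) = 1/sqrt(1 - x^2)
  g(x) = tan(x)   ⇒   g'(x) = tan(x)^2 + 1
  lim(x→0) f'(x)/g'(x) = lim(x→0) (1/sqrt(1 - x^2))/(tan(x)^2 + 1)
  = 1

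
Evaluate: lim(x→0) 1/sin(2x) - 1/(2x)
This is an ∞-∞ indeterminate form.

Combine fractions or rationalize to convert ∞-∞ to 0/0 form:
  lim(x→0) 1/sin(2x) - 1/(2x) = 0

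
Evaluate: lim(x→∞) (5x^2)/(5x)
This is an ∞/∞ indeterminate form.

Apply L'Hôpital's rule: differentiate numerator and denominator separately.
  f(x) = 5·x^2   ⇒   f'(x) = 10·x
  g(x) = 5·x   ⇒   g'(x) = 5
  lim(x→∞) f'(x)/g'(x) = lim(x→∞) (10·x)/(5)
  = ∞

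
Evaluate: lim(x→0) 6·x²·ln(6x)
This is a 0·∞ indeterminate form.

Rewrite 0·∞ as a quotient (0/0 or ∞/∞ form), then apply L'Hôpital's rule:
  lim(x→0) 6·x²·ln(6x) = 0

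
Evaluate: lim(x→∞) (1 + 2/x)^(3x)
This is an exponential indeterminate form.

For exponential indeterminate forms, take the natural log:
  Let L = lim(x→∞) (1 + 2/x)^(3x)
  Then ln(L) = lim(x→∞) [exponent × ln(base)]
  Evaluate using L'Hôpital or standard limits, then exponentiate.
  L = e^(6)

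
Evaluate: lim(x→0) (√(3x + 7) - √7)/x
This is a standard limit.

Factor or rationalize the expression:
  lim(x→0) (√(3x + 7) - √7)/x = 3·sqrt(7)/14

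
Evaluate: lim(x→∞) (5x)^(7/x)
This is an exponential indeterminate form.

For exponential indeterminate forms, take the natural log:
  Let L = lim(x→∞) (5x)^(7/x)
  Then ln(L) = lim(x→∞) [exponent × ln(base)]
  Evaluate using L'Hôpital or standard limits, then exponentiate.
  L = 1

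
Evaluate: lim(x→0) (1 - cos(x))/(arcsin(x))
This is a 0/0 indeterminate form.

Apply L'Hôpital's rule: differentiate numerator and denominator separately.
  f(x) = 1 - cos(x)   ⇒   f'(x) = sin(x)
  g(x) = asin(x)   ⇒   g'(x) = 1/sqrt(1 - x^2)
  lim(x→0) f'(x)/g'(x) = lim(x→0) (sin(x))/(1/sqrt(1 - x^2))
  = 0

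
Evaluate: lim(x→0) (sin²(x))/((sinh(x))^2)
This is a 0/0 indeterminate form.

Apply L'Hôpital's rule: differentiate numerator and denominator separately.
  f(x) = sin(x)^2   ⇒   f'(x) = 2·sin(x)·cos(x)
  g(x) = sinh(x)^2   ⇒   g'(x) = 2·sinh(x)·cosh(x)
  lim(x→0) f'(x)/g'(x) = lim(x→0) (2·sin(x)·cos(x))/(2·sinh(x)·cosh(x))
  = 1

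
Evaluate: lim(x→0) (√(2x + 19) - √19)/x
This is a standard limit.

Factor or rationalize the expression:
  lim(x→0) (√(2x + 19) - √19)/x = sqrt(19)/19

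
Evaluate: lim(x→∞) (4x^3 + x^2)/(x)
This is an ∞/∞ indeterminate form.

Apply L'Hôpital's rule: differentiate numerator and denominator separately.
  f(x) = 4·x^3 + x^2   ⇒   f'(x) = 12·x^2 + 2·x
  g(x) = x   ⇒   g'(x) = 1
  lim(x→∞) f'(x)/g'(x) = lim(x→∞) (12·x^2 + 2·x)/(1)
  = ∞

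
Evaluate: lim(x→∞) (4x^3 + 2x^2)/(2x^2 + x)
This is an ∞/∞ indeterminate form.

Apply L'Hôpital's rule: differentiate numerator and denominator separately.
  f(x) = 4·x^3 + 2·x^2   ⇒   f'(x) = 12·x^2 + 4·x
  g(x) = 2·x^2 + x   ⇒   g'(x) = 4·x + 1
  lim(x→∞) f'(x)/g'(x) = lim(x→∞) (12·x^2 + 4·x)/(4·x + 1)
  = ∞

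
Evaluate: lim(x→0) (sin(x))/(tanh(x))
This is a 0/0 indeterminate form.

Apply L'Hôpital's rule: differentiate numerator and denominator separately.
  f(x) = sin(x)   ⇒   f'(x) = cos(x)
  g(x) = tanh(x)   ⇒   g'(x) = 1 - tanh(x)^2
  lim(x→0) f'(x)/g'(x) = lim(x→0) (cos(x))/(1 - tanh(x)^2)
  = 1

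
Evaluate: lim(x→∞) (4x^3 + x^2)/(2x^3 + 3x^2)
This is an ∞/∞ indeterminate form.

Apply L'Hôpital's rule: differentiate numerator and denominator separately.
  f(x) = 4·x^3 + x^2   ⇒   f'(x) = 12·x^2 + 2·x
  g(x) = 2·x^3 + 3·x^2   ⇒   g'(x) = 6·x^2 + 6·x
  lim(x→∞) f'(x)/g'(x) = lim(x→∞) (12·x^2 + 2·x)/(6·x^2 + 6·x)
  = 2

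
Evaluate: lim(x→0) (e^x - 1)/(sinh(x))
This is a 0/0 indeterminate form.

Apply L'Hôpital's rule: differentiate numerator and denominator separately.
  f(x) = e^(x) - 1   ⇒   f'(x) = e^(x)
  g(x) = sinh(x)   ⇒   g'(x) = cosh(x)
  lim(x→0) f'(x)/g'(x) = lim(x→0) (e^(x))/(cosh(x))
  = 1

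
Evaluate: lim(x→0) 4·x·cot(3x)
This is a 0·∞ indeterminate form.

Rewrite 0·∞ as a quotient (0/0 or ∞/∞ form), then apply L'Hôpital's rule:
  lim(x→0) 4·x·cot(3x) = 4/3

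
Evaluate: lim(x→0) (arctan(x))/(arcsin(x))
This is a 0/0 indeterminate form.

Apply L'Hôpital's rule: differentiate numerator and denominator separately.
  f(x) = atan(x)   ⇒   f'(x) = 1/(x^2 + 1)
  g(x) = asin(x)   ⇒   g'(x) = 1/sqrt(1 - x^2)
  lim(x→0) f'(x)/g'(x) = lim(x→0) (1/(x^2 + 1))/(1/sqrt(1 - x^2))
  = 1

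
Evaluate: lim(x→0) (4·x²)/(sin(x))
This is a 0/0 indeterminate form.

Apply L'Hôpital's rule: differentiate numerator and denominator separately.
  f(x) = 4·x^2   ⇒   f'(x) = 8·x
  g(x) = sin(x)   ⇒   g'(x) = cos(x)
  lim(x→0) f'(x)/g'(x) = lim(x→0) (8·x)/(cos(x))
  = 0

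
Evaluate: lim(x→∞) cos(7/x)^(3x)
This is an exponential indeterminate form.

For exponential indeterminate forms, take the natural log:
  Let L = lim(x→∞) cos(7/x)^(3x)
  Then ln(L) = lim(x→∞) [exponent × ln(base)]
  Evaluate using L'Hôpital or standard limits, then exponentiate.
  L = 1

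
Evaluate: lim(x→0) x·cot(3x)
This is a 0·∞ indeterminate form.

Rewrite 0·∞ as a quotient (0/0 or ∞/∞ form), then apply L'Hôpital's rule:
  lim(x→0) x·cot(3x) = 1/3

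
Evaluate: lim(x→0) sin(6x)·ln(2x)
This is a 0·∞ indeterminate form.

Rewrite 0·∞ as a quotient (0/0 or ∞/∞ form), then apply L'Hôpital's rule:
  lim(x→0) sin(6x)·ln(2x) = 0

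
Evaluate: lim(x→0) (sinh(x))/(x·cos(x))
This is a 0/0 indeterminate form.

Apply L'Hôpital's rule: differentiate numerator and denominator separately.
  f(x) = sinh(x)   ⇒   f'(x) = cosh(x)
  g(x) = x·cos(x)   ⇒   g'(x) = -x·sin(x) + cos(x)
  lim(x→0) f'(x)/g'(x) = lim(x→0) (cosh(x))/(-x·sin(x) + cos(x))
  = 1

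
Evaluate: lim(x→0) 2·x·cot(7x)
This is a 0·∞ indeterminate form.

Rewrite 0·∞ as a quotient (0/0 or ∞/∞ form), then apply L'Hôpital's rule:
  lim(x→0) 2·x·cot(7x) = 2/7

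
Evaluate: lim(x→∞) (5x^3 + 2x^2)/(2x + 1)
This is an ∞/∞ indeterminate form.

Apply L'Hôpital's rule: differentiate numerator and denominator separately.
  f(x) = 5·x^3 + 2·x^2   ⇒   f'(x) = 15·x^2 + 4·x
  g(x) = 2·x + 1   ⇒   g'(x) = 2
  lim(x→∞) f'(x)/g'(x) = lim(x→∞) (15·x^2 + 4·x)/(2)
  = ∞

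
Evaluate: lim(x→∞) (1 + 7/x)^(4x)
This is an exponential indeterminate form.

For exponential indeterminate forms, take the natural log:
  Let L = lim(x→∞) (1 + 7/x)^(4x)
  Then ln(L) = lim(x→∞) [exponent × ln(base)]
  Evaluate using L'Hôpital or standard limits, then exponentiate.
  L = e^(28)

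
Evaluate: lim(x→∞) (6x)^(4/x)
This is an exponential indeterminate form.

For exponential indeterminate forms, take the natural log:
  Let L = lim(x→∞) (6x)^(4/x)
  Then ln(L) = lim(x→∞) [exponent × ln(base)]
  Evaluate using L'Hôpital or standard limits, then exponentiate.
  L = 1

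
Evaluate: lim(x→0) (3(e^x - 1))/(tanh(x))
This is a 0/0 indeterminate form.

Apply L'Hôpital's rule: differentiate numerator and denominator separately.
  f(x) = 3·e^(x) - 3   ⇒   f'(x) = 3·e^(x)
  g(x) = tanh(x)   ⇒   g'(x) = 1 - tanh(x)^2
  lim(x→0) f'(x)/g'(x) = lim(x→0) (3·e^(x))/(1 - tanh(x)^2)
  = 3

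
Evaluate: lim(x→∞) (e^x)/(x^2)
This is an ∞/∞ indeterminate form.

Apply L'Hôpital's rule: differentiate numerator and denominator separately.
  f(x) = e^(x)   ⇒   f'(x) = e^(x)
  g(x) = x^2   ⇒   g'(x) = 2·x
  lim(x→∞) f'(x)/g'(x) = lim(x→∞) (e^(x))/(2·x)
  = ∞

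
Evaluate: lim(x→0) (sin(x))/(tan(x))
This is a 0/0 indeterminate form.

Apply L'Hôpital's rule: differentiate numerator and denominator separately.
  f(x) = sin(x)   ⇒   f'(x) = cos(x)
  g(x) = tan(x)   ⇒   g'(x) = tan(x)^2 + 1
  lim(x→0) f'(x)/g'(x) = lim(x→0) (cos(x))/(tan(x)^2 + 1)
  = 1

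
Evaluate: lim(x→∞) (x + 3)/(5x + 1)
This is an ∞/∞ indeterminate form.

Apply L'Hôpital's rule: differentiate numerator and denominator separately.
  f(x) = x + 3   ⇒   f'(x) = 1
  g(x) = 5·x + 1   ⇒   g'(x) = 5
  lim(x→∞) f'(x)/g'(x) = lim(x→∞) (1)/(5)
  = 1/5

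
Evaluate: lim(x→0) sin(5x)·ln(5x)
This is a 0·∞ indeterminate form.

Rewrite 0·∞ as a quotient (0/0 or ∞/∞ form), then apply L'Hôpital's rule:
  lim(x→0) sin(5x)·ln(5x) = 0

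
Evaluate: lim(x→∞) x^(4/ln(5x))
This is an exponential indeterminate form.

For exponential indeterminate forms, take the natural log:
  Let L = lim(x→∞) x^(4/ln(5x))
  Then ln(L) = lim(x→∞) [exponent × ln(base)]
  Evaluate using L'Hôpital or standard limits, then exponentiate.
  L = e^(4)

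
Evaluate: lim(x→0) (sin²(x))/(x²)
This is a 0/0 indeterminate form.

Apply L'Hôpital's rule: differentiate numerator and denominator separately.
  f(x) = sin(x)^2   ⇒   f'(x) = 2·sin(x)·cos(x)
  g(x) = x^2   ⇒   g'(x) = 2·x
  lim(x→0) f'(x)/g'(x) = lim(x→0) (2·sin(x)·cos(x))/(2·x)
  = 1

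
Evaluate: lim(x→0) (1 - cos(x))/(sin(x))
This is a 0/0 indeterminate form.

Apply L'Hôpital's rule: differentiate numerator and denominator separately.
  f(x) = 1 - cos(x)   ⇒   f'(x) = sin(x)
  g(x) = sin(x)   ⇒   g'(x) = cos(x)
  lim(x→0) f'(x)/g'(x) = lim(x→0) (sin(x))/(cos(x))
  = 0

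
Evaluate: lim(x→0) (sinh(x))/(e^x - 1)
This is a 0/0 indeterminate form.

Apply L'Hôpital's rule: differentiate numerator and denominator separately.
  f(x) = sinh(x)   ⇒   f'(x) = cosh(x)
  g(x) = e^(x) - 1   ⇒   g'(x) = e^(x)
  lim(x→0) f'(x)/g'(x) = lim(x→0) (cosh(x))/(e^(x))
  = 1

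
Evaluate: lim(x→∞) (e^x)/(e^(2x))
This is an ∞/∞ indeterminate form.

Apply L'Hôpital's rule: differentiate numerator and denominator separately.
  f(x) = e^(x)   ⇒   f'(x) = e^(x)
  g(x) = e^(2·x)   ⇒   g'(x) = 2·e^(2·x)
  lim(x→∞) f'(x)/g'(x) = lim(x→∞) (e^(x))/(2·e^(2·x))
  = 0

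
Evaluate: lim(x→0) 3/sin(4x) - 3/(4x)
This is an ∞-∞ indeterminate form.

Combine fractions or rationalize to convert ∞-∞ to 0/0 form:
  lim(x→0) 3/sin(4x) - 3/(4x) = 0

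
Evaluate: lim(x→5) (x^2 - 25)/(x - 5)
This is a standard limit.

Factor or rationalize the expression:
  lim(x→5) (x^2 - 25)/(x - 5) = 10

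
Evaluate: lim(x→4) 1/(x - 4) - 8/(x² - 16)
This is an ∞-∞ indeterminate form.

Combine fractions or rationalize to convert ∞-∞ to 0/0 form:
  lim(x→4) 1/(x - 4) - 8/(x² - 16) = 1/8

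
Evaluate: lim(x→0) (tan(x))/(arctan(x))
This is a 0/0 indeterminate form.

Apply L'Hôpital's rule: differentiate numerator and denominator separately.
  f(x) = tan(x)   ⇒   f'(x) = tan(x)^2 + 1
  g(x) = atan(x)   ⇒   g'(x) = 1/(x^2 + 1)
  lim(x→0) f'(x)/g'(x) = lim(x→0) (tan(x)^2 + 1)/(1/(x^2 + 1))
  = 1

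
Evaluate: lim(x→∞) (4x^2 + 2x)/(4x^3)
This is an ∞/∞ indeterminate form.

Apply L'Hôpital's rule: differentiate numerator and denominator separately.
  f(x) = 4·x^2 + 2·x   ⇒   f'(x) = 8·x + 2
  g(x) = 4·x^3   ⇒   g'(x) = 12·x^2
  lim(x→∞) f'(x)/g'(x) = lim(x→∞) (8·x + 2)/(12·x^2)
  = 0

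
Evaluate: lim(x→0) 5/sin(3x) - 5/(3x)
This is an ∞-∞ indeterminate form.

Combine fractions or rationalize to convert ∞-∞ to 0/0 form:
  lim(x→0) 5/sin(3x) - 5/(3x) = 0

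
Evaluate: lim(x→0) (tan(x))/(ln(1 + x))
This is a 0/0 indeterminate form.

Apply L'Hôpital's rule: differentiate numerator and denominator separately.
  f(x) = tan(x)   ⇒   f'(x) = tan(x)^2 + 1
  g(x) = ln(x + 1)   ⇒   g'(x) = 1/(x + 1)
  lim(x→0) f'(x)/g'(x) = lim(x→0) (tan(x)^2 + 1)/(1/(x + 1))
  = 1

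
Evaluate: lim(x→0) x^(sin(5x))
This is an exponential indeterminate form.

For exponential indeterminate forms, take the natural log:
  Let L = lim(x→0) x^(sin(5x))
  Then ln(L) = lim(x→0) [exponent × ln(base)]
  Evaluate using L'Hôpital or standard limits, then exponentiate.
  L = 1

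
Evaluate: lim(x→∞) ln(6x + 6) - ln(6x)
This is an ∞-∞ indeterminate form.

Combine fractions or rationalize to convert ∞-∞ to 0/0 form:
  lim(x→∞) ln(6x + 6) - ln(6x) = 0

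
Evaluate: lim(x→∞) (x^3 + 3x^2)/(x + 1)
This is an ∞/∞ indeterminate form.

Apply L'Hôpital's rule: differentiate numerator and denominator separately.
  f(x) = x^3 + 3·x^2   ⇒   f'(x) = 3·x^2 + 6·x
  g(x) = x + 1   ⇒   g'(x) = 1
  lim(x→∞) f'(x)/g'(x) = lim(x→∞) (3·x^2 + 6·x)/(1)
  = ∞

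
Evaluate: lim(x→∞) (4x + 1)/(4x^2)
This is an ∞/∞ indeterminate form.

Apply L'Hôpital's rule: differentiate numerator and denominator separately.
  f(x) = 4·x + 1   ⇒   f'(x) = 4
  g(x) = 4·x^2   ⇒   g'(x) = 8·x
  lim(x→∞) f'(x)/g'(x) = lim(x→∞) (4)/(8·x)
  = 0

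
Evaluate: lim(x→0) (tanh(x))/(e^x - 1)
This is a 0/0 indeterminate form.

Apply L'Hôpital's rule: differentiate numerator and denominator separately.
  f(x) = tanh(x)   ⇒   f'(x) = 1 - tanh(x)^2
  g(x) = e^(x) - 1   ⇒   g'(x) = e^(x)
  lim(x→0) f'(x)/g'(x) = lim(x→0) (1 - tanh(x)^2)/(e^(x))
  = 1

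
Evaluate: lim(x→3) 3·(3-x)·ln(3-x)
This is a 0·∞ indeterminate form.

Rewrite 0·∞ as a quotient (0/0 or ∞/∞ form), then apply L'Hôpital's rule:
  lim(x→3) 3·(3-x)·ln(3-x) = 0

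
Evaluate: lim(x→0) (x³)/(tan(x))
This is a 0/0 indeterminate form.

Apply L'Hôpital's rule: differentiate numerator and denominator separately.
  f(x) = x^3   ⇒   f'(x) = 3·x^2
  g(x) = tan(x)   ⇒   g'(x) = tan(x)^2 + 1
  lim(x→0) f'(x)/g'(x) = lim(x→0) (3·x^2)/(tan(x)^2 + 1)
  = 0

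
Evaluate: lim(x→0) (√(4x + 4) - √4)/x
This is a standard limit.

Factor or rationalize the expression:
  lim(x→0) (√(4x + 4) - √4)/x = 1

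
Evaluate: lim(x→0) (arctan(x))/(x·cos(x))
This is a 0/0 indeterminate form.

Apply L'Hôpital's rule: differentiate numerator and denominator separately.
  f(x) = atan(x)   ⇒   f'(x) = 1/(x^2 + 1)
  g(x) = x·cos(x)   ⇒   g'(x) = -x·sin(x) + cos(x)
  lim(x→0) f'(x)/g'(x) = lim(x→0) (1/(x^2 + 1))/(-x·sin(x) + cos(x))
  = 1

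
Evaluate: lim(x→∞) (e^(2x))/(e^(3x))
This is an ∞/∞ indeterminate form.

Apply L'Hôpital's rule: differentiate numerator and denominator separately.
  f(x) = e^(2·x)   ⇒   f'(x) = 2·e^(2·x)
  g(x) = e^(3·x)   ⇒   g'(x) = 3·e^(3·x)
  lim(x→∞) f'(x)/g'(x) = lim(x→∞) (2·e^(2·x))/(3·e^(3·x))
  = 0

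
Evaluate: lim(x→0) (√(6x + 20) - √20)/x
This is a standard limit.

Factor or rationalize the expression:
  lim(x→0) (√(6x + 20) - √20)/x = 3·sqrt(5)/10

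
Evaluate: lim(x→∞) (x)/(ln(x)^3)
This is an ∞/∞ indeterminate form.

Apply L'Hôpital's rule: differentiate numerator and denominator separately.
  f(x) = x   ⇒   f'(x) = 1
  g(x) = ln(x)^3   ⇒   g'(x) = 3·ln(x)^2/x
  lim(x→∞) f'(x)/g'(x) = lim(x→∞) (1)/(3·ln(x)^2/x)
  = ∞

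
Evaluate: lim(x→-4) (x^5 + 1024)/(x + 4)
This is a standard limit.

Factor or rationalize the expression:
  lim(x→-4) (x^5 + 1024)/(x + 4) = 1280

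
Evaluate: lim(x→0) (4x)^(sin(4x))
This is an exponential indeterminate form.

For exponential indeterminate forms, take the natural log:
  Let L = lim(x→0) (4x)^(sin(4x))
  Then ln(L) = lim(x→0) [exponent × ln(base)]
  Evaluate using L'Hôpital or standard limits, then exponentiate.
  L = 1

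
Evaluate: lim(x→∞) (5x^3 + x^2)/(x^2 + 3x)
This is an ∞/∞ indeterminate form.

Apply L'Hôpital's rule: differentiate numerator and denominator separately.
  f(x) = 5·x^3 + x^2   ⇒   f'(x) = 15·x^2 + 2·x
  g(x) = x^2 + 3·x   ⇒   g'(x) = 2·x + 3
  lim(x→∞) f'(x)/g'(x) = lim(x→∞) (15·x^2 + 2·x)/(2·x + 3)
  = ∞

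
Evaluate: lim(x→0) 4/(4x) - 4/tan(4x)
This is an ∞-∞ indeterminate form.

Combine fractions or rationalize to convert ∞-∞ to 0/0 form:
  lim(x→0) 4/(4x) - 4/tan(4x) = 0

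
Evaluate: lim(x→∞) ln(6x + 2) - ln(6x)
This is an ∞-∞ indeterminate form.

Combine fractions or rationalize to convert ∞-∞ to 0/0 form:
  lim(x→∞) ln(6x + 2) - ln(6x) = 0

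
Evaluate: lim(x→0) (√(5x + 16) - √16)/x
This is a standard limit.

Factor or rationalize the expression:
  lim(x→0) (√(5x + 16) - √16)/x = 5/8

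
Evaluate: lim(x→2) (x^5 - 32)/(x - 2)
This is a standard limit.

Factor or rationalize the expression:
  lim(x→2) (x^5 - 32)/(x - 2) = 80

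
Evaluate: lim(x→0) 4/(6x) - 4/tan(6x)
This is an ∞-∞ indeterminate form.

Combine fractions or rationalize to convert ∞-∞ to 0/0 form:
  lim(x→0) 4/(6x) - 4/tan(6x) = 0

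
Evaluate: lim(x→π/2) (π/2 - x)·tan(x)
This is a 0·∞ indeterminate form.

Rewrite 0·∞ as a quotient (0/0 or ∞/∞ form), then apply L'Hôpital's rule:
  lim(x→π/2) (π/2 - x)·tan(x) = 1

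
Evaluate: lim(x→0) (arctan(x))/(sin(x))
This is a 0/0 indeterminate form.

Apply L'Hôpital's rule: differentiate numerator and denominator separately.
  f(x) = atan(x)   ⇒   f'(x) = 1/(x^2 + 1)
  g(x) = sin(x)   ⇒   g'(x) = cos(x)
  lim(x→0) f'(x)/g'(x) = lim(x→0) (1/(x^2 + 1))/(cos(x))
  = 1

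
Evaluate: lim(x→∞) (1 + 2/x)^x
This is an exponential indeterminate form.

For exponential indeterminate forms, take the natural log:
  Let L = lim(x→∞) (1 + 2/x)^x
  Then ln(L) = lim(x→∞) [exponent × ln(base)]
  Evaluate using L'Hôpital or standard limits, then exponentiate.
  L = e²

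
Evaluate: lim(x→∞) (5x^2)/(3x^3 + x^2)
This is an ∞/∞ indeterminate form.

Apply L'Hôpital's rule: differentiate numerator and denominator separately.
  f(x) = 5·x^2   ⇒   f'(x) = 10·x
  g(x) = 3·x^3 + x^2   ⇒   g'(x) = 9·x^2 + 2·x
  lim(x→∞) f'(x)/g'(x) = lim(x→∞) (10·x)/(9·x^2 + 2·x)
  = 0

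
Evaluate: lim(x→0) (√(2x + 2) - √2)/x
This is a standard limit.

Factor or rationalize the expression:
  lim(x→0) (√(2x + 2) - √2)/x = sqrt(2)/2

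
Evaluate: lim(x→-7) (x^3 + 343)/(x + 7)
This is a standard limit.

Factor or rationalize the expression:
  lim(x→-7) (x^3 + 343)/(x + 7) = 147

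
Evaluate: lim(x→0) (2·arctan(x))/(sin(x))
This is a 0/0 indeterminate form.

Apply L'Hôpital's rule: differentiate numerator and denominator separately.
  f(x) = 2·atan(x)   ⇒   f'(x) = 2/(x^2 + 1)
  g(x) = sin(x)   ⇒   g'(x) = cos(x)
  lim(x→0) f'(x)/g'(x) = lim(x→0) (2/(x^2 + 1))/(cos(x))
  = 2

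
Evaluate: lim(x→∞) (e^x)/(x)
This is an ∞/∞ indeterminate form.

Apply L'Hôpital's rule: differentiate numerator and denominator separately.
  f(x) = e^(x)   ⇒   f'(x) = e^(x)
  g(x) = x   ⇒   g'(x) = 1
  lim(x→∞) f'(x)/g'(x) = lim(x→∞) (e^(x))/(1)
  = ∞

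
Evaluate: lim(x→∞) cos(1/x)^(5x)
This is an exponential indeterminate form.

For exponential indeterminate forms, take the natural log:
  Let L = lim(x→∞) cos(1/x)^(5x)
  Then ln(L) = lim(x→∞) [exponent × ln(base)]
  Evaluate using L'Hôpital or standard limits, then exponentiate.
  L = 1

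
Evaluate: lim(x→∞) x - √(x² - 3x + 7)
This is an ∞-∞ indeterminate form.

Combine fractions or rationalize to convert ∞-∞ to 0/0 form:
  lim(x→∞) x - √(x² - 3x + 7) = 3/2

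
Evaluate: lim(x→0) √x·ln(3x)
This is a 0·∞ indeterminate form.

Rewrite 0·∞ as a quotient (0/0 or ∞/∞ form), then apply L'Hôpital's rule:
  lim(x→0) √x·ln(3x) = 0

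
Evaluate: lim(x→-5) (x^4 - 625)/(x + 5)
This is a standard limit.

Factor or rationalize the expression:
  lim(x→-5) (x^4 - 625)/(x + 5) = -500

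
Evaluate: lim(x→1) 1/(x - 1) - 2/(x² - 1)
This is an ∞-∞ indeterminate form.

Combine fractions or rationalize to convert ∞-∞ to 0/0 form:
  lim(x→1) 1/(x - 1) - 2/(x² - 1) = 1/2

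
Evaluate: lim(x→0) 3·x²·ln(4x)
This is a 0·∞ indeterminate form.

Rewrite 0·∞ as a quotient (0/0 or ∞/∞ form), then apply L'Hôpital's rule:
  lim(x→0) 3·x²·ln(4x) = 0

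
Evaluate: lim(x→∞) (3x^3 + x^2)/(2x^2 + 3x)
This is an ∞/∞ indeterminate form.

Apply L'Hôpital's rule: differentiate numerator and denominator separately.
  f(x) = 3·x^3 + x^2   ⇒   f'(x) = 9·x^2 + 2·x
  g(x) = 2·x^2 + 3·x   ⇒   g'(x) = 4·x + 3
  lim(x→∞) f'(x)/g'(x) = lim(x→∞) (9·x^2 + 2·x)/(4·x + 3)
  = ∞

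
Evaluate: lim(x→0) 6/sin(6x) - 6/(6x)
This is an ∞-∞ indeterminate form.

Combine fractions or rationalize to convert ∞-∞ to 0/0 form:
  lim(x→0) 6/sin(6x) - 6/(6x) = 0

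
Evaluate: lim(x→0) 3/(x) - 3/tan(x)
This is an ∞-∞ indeterminate form.

Combine fractions or rationalize to convert ∞-∞ to 0/0 form:
  lim(x→0) 3/(x) - 3/tan(x) = 0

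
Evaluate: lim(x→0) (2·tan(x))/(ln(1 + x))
This is a 0/0 indeterminate form.

Apply L'Hôpital's rule: differentiate numerator and denominator separately.
  f(x) = 2·tan(x)   ⇒   f'(x) = 2·tan(x)^2 + 2
  g(x) = ln(x + 1)   ⇒   g'(x) = 1/(x + 1)
  lim(x→0) f'(x)/g'(x) = lim(x→0) (2·tan(x)^2 + 2)/(1/(x + 1))
  = 2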